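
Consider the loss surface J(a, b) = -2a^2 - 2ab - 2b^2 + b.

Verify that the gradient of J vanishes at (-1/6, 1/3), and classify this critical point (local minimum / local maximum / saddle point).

local maximum

∇J = (-4a - 2b, -2a - 4b + 1); substituting (-1/6, 1/3) gives ∇J = (0, 0), so (-1/6, 1/3) is indeed a critical point.
The Hessian of J is constant: H = [[-4, -2], [-2, -4]].
det(H) = (-4)·(-4) − (-2)² = 12.
det(H) > 0 and tr(H) = -8 < 0, so H is negative definite and the point is a local maximum.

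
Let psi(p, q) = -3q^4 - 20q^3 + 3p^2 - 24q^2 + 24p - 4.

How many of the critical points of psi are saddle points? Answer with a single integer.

psi separates as a function of p plus a function of q, so ∇psi=0 decouples.
∂psi/∂p = 6(p + 4) = 0 at p ∈ {-4}; ∂psi/∂q = -12q(q + 1)(q + 4) = 0 at q ∈ {-4, -1, 0}.
The Hessian is diagonal: diag(psi_pp, psi_qq). Second derivatives: psi_pp(-4)=6; psi_qq(-4)=-144, psi_qq(-1)=36, psi_qq(0)=-48.
Saddle points occur where the two diagonal entries have opposite signs: (-4, -4), (-4, 0). Count: 2.

2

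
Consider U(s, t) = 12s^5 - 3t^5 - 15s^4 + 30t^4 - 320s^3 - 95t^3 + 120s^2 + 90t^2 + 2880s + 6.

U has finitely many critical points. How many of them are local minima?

4

U separates as a function of s plus a function of t, so ∇U=0 decouples.
∂U/∂s = 60(s - 4)(s - 2)(s + 2)(s + 3) = 0 at s ∈ {-3, -2, 2, 4}; ∂U/∂t = -15t(t - 4)(t - 3)(t - 1) = 0 at t ∈ {0, 1, 3, 4}.
The Hessian is diagonal: diag(U_ss, U_tt). Second derivatives: U_ss(-3)=-2100, U_ss(-2)=1440, U_ss(2)=-2400, U_ss(4)=5040; U_tt(0)=180, U_tt(1)=-90, U_tt(3)=90, U_tt(4)=-180.
Local minima occur where both diagonal entries positive: (-2, 0), (-2, 3), (4, 0), (4, 3). Count: 4.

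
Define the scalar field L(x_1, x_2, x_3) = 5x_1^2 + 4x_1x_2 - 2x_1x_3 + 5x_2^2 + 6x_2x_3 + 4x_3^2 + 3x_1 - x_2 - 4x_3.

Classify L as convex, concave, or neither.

L is quadratic, so its Hessian is the constant matrix H = [[10, 4, -2], [4, 10, 6], [-2, 6, 8]].
Leading principal minors: 10, 84, 176.
All positive ⇒ H ≻ 0 ⇒ convex.

convex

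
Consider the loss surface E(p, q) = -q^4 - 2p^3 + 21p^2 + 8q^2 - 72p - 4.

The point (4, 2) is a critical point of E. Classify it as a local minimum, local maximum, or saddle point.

local maximum

The mixed partial ∂²E/∂p∂q is 0, so the Hessian at any point is diag(E_pp, E_qq) = diag(6(-2p + 7), 4(-3q^2 + 4)).
At (4, 2): H = diag(-6, -32).
Both eigenvalues are negative, so H is negative definite: a local maximum.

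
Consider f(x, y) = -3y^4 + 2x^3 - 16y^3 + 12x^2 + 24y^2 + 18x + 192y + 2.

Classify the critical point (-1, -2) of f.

The mixed partial ∂²f/∂x∂y is 0, so the Hessian at any point is diag(f_xx, f_yy) = diag(12(x + 2), 12(-3y^2 - 8y + 4)).
At (-1, -2): H = diag(12, 96).
Both eigenvalues are positive, so H is positive definite: a local minimum.

local minimum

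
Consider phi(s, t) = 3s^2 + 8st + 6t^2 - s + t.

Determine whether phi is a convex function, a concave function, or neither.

convex

phi is quadratic, so its Hessian is the constant matrix H = [[6, 8], [8, 12]].
det(H) = 8, tr(H) = 18.
det(H) > 0 and tr(H) > 0, so H is positive definite everywhere: convex.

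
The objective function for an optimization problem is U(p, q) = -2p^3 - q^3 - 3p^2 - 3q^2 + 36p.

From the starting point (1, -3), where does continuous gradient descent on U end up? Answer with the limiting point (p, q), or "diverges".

(-3, -2)

U is separable, so gradient descent decouples: p follows -∂U/∂p, q follows -∂U/∂q.
∂U/∂p = -6(p - 2)(p + 3); at p=1 this is 24, so p decreases.
∂U/∂q = -3q(q + 2); at q=-3 this is -9, so q increases.
p converges to its nearest critical value -3 (a local min of the p-part); q converges to -2. The iterate converges to (-3, -2).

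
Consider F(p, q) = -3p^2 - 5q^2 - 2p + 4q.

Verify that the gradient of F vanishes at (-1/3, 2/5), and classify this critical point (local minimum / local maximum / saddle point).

∇F = (-6p - 2, -10q + 4); substituting (-1/3, 2/5) gives ∇F = (0, 0), so (-1/3, 2/5) is indeed a critical point.
The Hessian of F is constant: H = [[-6, 0], [0, -10]].
det(H) = (-6)·(-10) − 0² = 60.
det(H) > 0 and tr(H) = -16 < 0, so H is negative definite and the point is a local maximum.

local maximum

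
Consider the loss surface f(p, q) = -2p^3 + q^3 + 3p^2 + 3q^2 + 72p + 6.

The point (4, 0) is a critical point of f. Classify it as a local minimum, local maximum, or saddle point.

The mixed partial ∂²f/∂p∂q is 0, so the Hessian at any point is diag(f_pp, f_qq) = diag(6(-2p + 1), 6(q + 1)).
At (4, 0): H = diag(-42, 6).
The eigenvalues have opposite signs, so H is indefinite: a saddle point.

saddle point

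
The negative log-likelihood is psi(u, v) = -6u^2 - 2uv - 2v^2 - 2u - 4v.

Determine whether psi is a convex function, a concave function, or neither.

psi is quadratic, so its Hessian is the constant matrix H = [[-12, -2], [-2, -4]].
det(H) = 44, tr(H) = -16.
det(H) > 0 and tr(H) < 0, so H is negative definite everywhere: concave.

concave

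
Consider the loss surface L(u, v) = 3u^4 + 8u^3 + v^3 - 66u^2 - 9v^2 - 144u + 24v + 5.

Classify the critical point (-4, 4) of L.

The mixed partial ∂²L/∂u∂v is 0, so the Hessian at any point is diag(L_uu, L_vv) = diag(12(3u^2 + 4u - 11), 6(v - 3)).
At (-4, 4): H = diag(252, 6).
Both eigenvalues are positive, so H is positive definite: a local minimum.

local minimum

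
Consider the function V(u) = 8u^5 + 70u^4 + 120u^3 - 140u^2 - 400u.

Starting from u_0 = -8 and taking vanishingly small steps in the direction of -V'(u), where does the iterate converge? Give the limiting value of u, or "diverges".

V'(u) = 40(u - 1)(u + 1)(u + 2)(u + 5), so V'(-8) = 45360.
Gradient descent moves in the -V' direction, i.e. u is decreasing.
There is no critical point below u=-8, and V' keeps the same sign, so the iterate runs off to −∞.

diverges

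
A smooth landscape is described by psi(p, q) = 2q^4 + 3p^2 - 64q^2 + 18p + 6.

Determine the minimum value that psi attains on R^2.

-533

psi(p,q) separates as A(p) + B(q) + 6, so its minimum is min A + min B + 6.
A'(p) = 6p + 18 vanishes at p ∈ {-3}; B'(q) = 8q(q - 4)(q + 4) vanishes at q ∈ {-4, 0, 4}.
Local minima of A (where A''>0): A(-3)=-27. Local minima of B: B(-4)=-512, B(4)=-512.
So the global minimum of psi is A(-3) + B(-4) + 6 = -27 − 512 + 6 = -533, attained at (-3, -4).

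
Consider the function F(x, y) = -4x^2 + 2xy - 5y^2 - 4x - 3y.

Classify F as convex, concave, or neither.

F is quadratic, so its Hessian is the constant matrix H = [[-8, 2], [2, -10]].
det(H) = 76, tr(H) = -18.
det(H) > 0 and tr(H) < 0, so H is negative definite everywhere: concave.

concave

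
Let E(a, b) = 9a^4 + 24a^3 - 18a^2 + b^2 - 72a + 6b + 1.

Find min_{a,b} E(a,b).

E(a,b) separates as P(a) + Q(b) + 1, so its minimum is min P + min Q + 1.
P'(a) = 36(a - 1)(a + 1)(a + 2) vanishes at a ∈ {-2, -1, 1}; Q'(b) = 2b + 6 vanishes at b ∈ {-3}.
Local minima of P (where P''>0): P(-2)=24, P(1)=-57. Local minima of Q: Q(-3)=-9.
So the global minimum of E is P(1) + Q(-3) + 1 = -57 − 9 + 1 = -65, attained at (1, -3).

-65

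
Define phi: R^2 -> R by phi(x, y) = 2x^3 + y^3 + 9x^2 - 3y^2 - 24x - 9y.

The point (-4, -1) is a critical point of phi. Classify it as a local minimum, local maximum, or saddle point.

local maximum

The mixed partial ∂²phi/∂x∂y is 0, so the Hessian at any point is diag(phi_xx, phi_yy) = diag(6(2x + 3), 6(y - 1)).
At (-4, -1): H = diag(-30, -12).
Both eigenvalues are negative, so H is negative definite: a local maximum.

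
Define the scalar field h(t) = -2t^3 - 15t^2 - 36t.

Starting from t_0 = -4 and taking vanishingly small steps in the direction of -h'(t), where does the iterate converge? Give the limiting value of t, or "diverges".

h'(t) = -6(t + 2)(t + 3), so h'(-4) = -12.
Gradient descent moves in the -h' direction, i.e. t is increasing.
The nearest critical point in that direction is t = -3, where h'' = 6 > 0 (a local minimum). The iterate converges there.

-3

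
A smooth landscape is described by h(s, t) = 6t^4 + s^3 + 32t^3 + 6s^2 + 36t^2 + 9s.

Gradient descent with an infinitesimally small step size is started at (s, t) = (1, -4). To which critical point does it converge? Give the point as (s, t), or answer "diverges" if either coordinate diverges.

(-1, -3)

h is separable, so gradient descent decouples: s follows -∂h/∂s, t follows -∂h/∂t.
∂h/∂s = 3(s + 1)(s + 3); at s=1 this is 24, so s decreases.
∂h/∂t = 24t(t + 1)(t + 3); at t=-4 this is -288, so t increases.
s converges to its nearest critical value -1 (a local min of the s-part); t converges to -3. The iterate converges to (-1, -3).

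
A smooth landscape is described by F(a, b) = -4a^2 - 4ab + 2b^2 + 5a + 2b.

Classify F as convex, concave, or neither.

F is quadratic, so its Hessian is the constant matrix H = [[-8, -4], [-4, 4]].
det(H) = -48, tr(H) = -4.
det(H) < 0, so H is indefinite: neither convex nor concave.

neither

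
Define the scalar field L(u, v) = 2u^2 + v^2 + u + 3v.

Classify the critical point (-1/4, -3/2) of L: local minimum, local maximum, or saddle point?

local minimum

The Hessian of L is constant: H = [[4, 0], [0, 2]].
det(H) = 4·2 − 0² = 8.
det(H) > 0 and tr(H) = 6 > 0, so H is positive definite and the point is a local minimum.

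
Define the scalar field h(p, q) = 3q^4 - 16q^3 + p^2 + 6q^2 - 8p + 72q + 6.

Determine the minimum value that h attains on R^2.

h(p,q) separates as A(p) + B(q) + 6, so its minimum is min A + min B + 6.
A'(p) = 2p - 8 vanishes at p ∈ {4}; B'(q) = 12(q - 3)(q - 2)(q + 1) vanishes at q ∈ {-1, 2, 3}.
Local minima of A (where A''>0): A(4)=-16. Local minima of B: B(-1)=-47, B(3)=81.
So the global minimum of h is A(4) + B(-1) + 6 = -16 − 47 + 6 = -57, attained at (4, -1).

-57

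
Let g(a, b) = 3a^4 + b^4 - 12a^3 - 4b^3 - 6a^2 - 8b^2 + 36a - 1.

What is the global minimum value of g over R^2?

-156

g(a,b) separates as P(a) + Q(b) − 1, so its minimum is min P + min Q − 1.
P'(a) = 12(a - 3)(a - 1)(a + 1) vanishes at a ∈ {-1, 1, 3}; Q'(b) = 4b(b - 4)(b + 1) vanishes at b ∈ {-1, 0, 4}.
Local minima of P (where P''>0): P(-1)=-27, P(3)=-27. Local minima of Q: Q(-1)=-3, Q(4)=-128.
So the global minimum of g is P(-1) + Q(4) − 1 = -27 − 128 − 1 = -156, attained at (-1, 4).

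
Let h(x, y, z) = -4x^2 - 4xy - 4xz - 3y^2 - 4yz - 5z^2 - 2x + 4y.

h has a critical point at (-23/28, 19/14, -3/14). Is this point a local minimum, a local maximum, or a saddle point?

local maximum

The Hessian is constant: H = [[-8, -4, -4], [-4, -6, -4], [-4, -4, -10]].
Leading principal minors: Δ₁ = -8, Δ₂ = 32, Δ₃ = -224.
The minors alternate sign starting negative (−, +, −), so H is negative definite: a local maximum.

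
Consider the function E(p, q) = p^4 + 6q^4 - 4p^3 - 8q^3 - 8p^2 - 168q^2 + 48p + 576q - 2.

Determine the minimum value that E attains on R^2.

E(p,q) separates as A(p) + B(q) − 2, so its minimum is min A + min B − 2.
A'(p) = 4(p - 3)(p - 2)(p + 2) vanishes at p ∈ {-2, 2, 3}; B'(q) = 24(q - 3)(q - 2)(q + 4) vanishes at q ∈ {-4, 2, 3}.
Local minima of A (where A''>0): A(-2)=-80, A(3)=45. Local minima of B: B(-4)=-2944, B(3)=486.
So the global minimum of E is A(-2) + B(-4) − 2 = -80 − 2944 − 2 = -3026, attained at (-2, -4).

-3026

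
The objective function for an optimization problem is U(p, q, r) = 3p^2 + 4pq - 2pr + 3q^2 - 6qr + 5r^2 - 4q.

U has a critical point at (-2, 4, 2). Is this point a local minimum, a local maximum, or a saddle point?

local minimum

The Hessian is constant: H = [[6, 4, -2], [4, 6, -6], [-2, -6, 10]].
Leading principal minors: Δ₁ = 6, Δ₂ = 20, Δ₃ = 56.
All leading minors are positive, so H is positive definite: a local minimum.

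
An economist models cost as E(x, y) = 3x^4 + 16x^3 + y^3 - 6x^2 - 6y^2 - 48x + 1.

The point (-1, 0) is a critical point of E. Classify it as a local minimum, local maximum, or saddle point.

local maximum

The mixed partial ∂²E/∂x∂y is 0, so the Hessian at any point is diag(E_xx, E_yy) = diag(12(3x^2 + 8x - 1), 6(y - 2)).
At (-1, 0): H = diag(-72, -12).
Both eigenvalues are negative, so H is negative definite: a local maximum.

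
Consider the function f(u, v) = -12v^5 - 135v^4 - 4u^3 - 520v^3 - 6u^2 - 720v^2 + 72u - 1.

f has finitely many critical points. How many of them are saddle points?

f separates as a function of u plus a function of v, so ∇f=0 decouples.
∂f/∂u = -12(u - 2)(u + 3) = 0 at u ∈ {-3, 2}; ∂f/∂v = -60v(v + 2)(v + 3)(v + 4) = 0 at v ∈ {-4, -3, -2, 0}.
The Hessian is diagonal: diag(f_uu, f_vv). Second derivatives: f_uu(-3)=60, f_uu(2)=-60; f_vv(-4)=480, f_vv(-3)=-180, f_vv(-2)=240, f_vv(0)=-1440.
Saddle points occur where the two diagonal entries have opposite signs: (-3, -3), (-3, 0), (2, -4), (2, -2). Count: 4.

4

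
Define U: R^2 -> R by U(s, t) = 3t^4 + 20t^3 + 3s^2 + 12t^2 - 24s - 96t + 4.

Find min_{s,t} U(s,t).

U(s,t) separates as P(s) + Q(t) + 4, so its minimum is min P + min Q + 4.
P'(s) = 6s - 24 vanishes at s ∈ {4}; Q'(t) = 12(t - 1)(t + 2)(t + 4) vanishes at t ∈ {-4, -2, 1}.
Local minima of P (where P''>0): P(4)=-48. Local minima of Q: Q(-4)=64, Q(1)=-61.
So the global minimum of U is P(4) + Q(1) + 4 = -48 − 61 + 4 = -105, attained at (4, 1).

-105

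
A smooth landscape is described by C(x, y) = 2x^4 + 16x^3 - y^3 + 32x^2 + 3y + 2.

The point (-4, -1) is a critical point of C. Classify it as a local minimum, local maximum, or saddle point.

local minimum

The mixed partial ∂²C/∂x∂y is 0, so the Hessian at any point is diag(C_xx, C_yy) = diag(8(3x^2 + 12x + 8), -6y).
At (-4, -1): H = diag(64, 6).
Both eigenvalues are positive, so H is positive definite: a local minimum.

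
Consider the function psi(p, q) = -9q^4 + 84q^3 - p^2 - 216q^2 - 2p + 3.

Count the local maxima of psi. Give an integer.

2

psi separates as a function of p plus a function of q, so ∇psi=0 decouples.
∂psi/∂p = -2(p + 1) = 0 at p ∈ {-1}; ∂psi/∂q = -36q(q - 4)(q - 3) = 0 at q ∈ {0, 3, 4}.
The Hessian is diagonal: diag(psi_pp, psi_qq). Second derivatives: psi_pp(-1)=-2; psi_qq(0)=-432, psi_qq(3)=108, psi_qq(4)=-144.
Local maxima occur where both diagonal entries negative: (-1, 0), (-1, 4). Count: 2.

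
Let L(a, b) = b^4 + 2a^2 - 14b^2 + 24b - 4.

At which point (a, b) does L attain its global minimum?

L(a,b) separates as P(a) + Q(b) − 4, so its minimum is min P + min Q − 4.
P'(a) = 4a vanishes at a ∈ {0}; Q'(b) = 4(b - 2)(b - 1)(b + 3) vanishes at b ∈ {-3, 1, 2}.
Local minima of P (where P''>0): P(0)=0. Local minima of Q: Q(-3)=-117, Q(2)=8.
So the global minimum of L is P(0) + Q(-3) − 4 = 0 − 117 − 4 = -121, attained at (0, -3).

(0, -3)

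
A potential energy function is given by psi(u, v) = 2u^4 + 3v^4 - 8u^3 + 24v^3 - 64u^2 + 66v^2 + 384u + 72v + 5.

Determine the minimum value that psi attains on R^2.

-1558

psi(u,v) separates as P(u) + Q(v) + 5, so its minimum is min P + min Q + 5.
P'(u) = 8(u - 4)(u - 3)(u + 4) vanishes at u ∈ {-4, 3, 4}; Q'(v) = 12(v + 1)(v + 2)(v + 3) vanishes at v ∈ {-3, -2, -1}.
Local minima of P (where P''>0): P(-4)=-1536, P(4)=512. Local minima of Q: Q(-3)=-27, Q(-1)=-27.
So the global minimum of psi is P(-4) + Q(-3) + 5 = -1536 − 27 + 5 = -1558, attained at (-4, -3).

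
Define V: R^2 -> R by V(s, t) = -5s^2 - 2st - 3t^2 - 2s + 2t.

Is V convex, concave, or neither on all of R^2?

V is quadratic, so its Hessian is the constant matrix H = [[-10, -2], [-2, -6]].
det(H) = 56, tr(H) = -16.
det(H) > 0 and tr(H) < 0, so H is negative definite everywhere: concave.

concave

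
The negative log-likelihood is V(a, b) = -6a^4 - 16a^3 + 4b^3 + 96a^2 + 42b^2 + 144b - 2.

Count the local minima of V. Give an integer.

1

V separates as a function of a plus a function of b, so ∇V=0 decouples.
∂V/∂a = -24a(a - 2)(a + 4) = 0 at a ∈ {-4, 0, 2}; ∂V/∂b = 12(b + 3)(b + 4) = 0 at b ∈ {-4, -3}.
The Hessian is diagonal: diag(V_aa, V_bb). Second derivatives: V_aa(-4)=-576, V_aa(0)=192, V_aa(2)=-288; V_bb(-4)=-12, V_bb(-3)=12.
Local minima occur where both diagonal entries positive: (0, -3). Count: 1.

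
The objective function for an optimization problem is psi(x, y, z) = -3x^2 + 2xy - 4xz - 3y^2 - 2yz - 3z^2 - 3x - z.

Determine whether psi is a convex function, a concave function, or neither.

psi is quadratic, so its Hessian is the constant matrix H = [[-6, 2, -4], [2, -6, -2], [-4, -2, -6]].
Leading principal minors: -6, 32, -40.
Signs alternate −, +, − ⇒ H ≺ 0 ⇒ concave.

concave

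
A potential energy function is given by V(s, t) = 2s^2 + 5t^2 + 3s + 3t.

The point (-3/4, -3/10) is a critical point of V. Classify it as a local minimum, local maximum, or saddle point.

The Hessian of V is constant: H = [[4, 0], [0, 10]].
det(H) = 4·10 − 0² = 40.
det(H) > 0 and tr(H) = 14 > 0, so H is positive definite and the point is a local minimum.

local minimum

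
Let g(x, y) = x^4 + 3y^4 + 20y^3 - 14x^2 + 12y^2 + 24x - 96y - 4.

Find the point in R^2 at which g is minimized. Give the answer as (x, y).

g(x,y) separates as P(x) + Q(y) − 4, so its minimum is min P + min Q − 4.
P'(x) = 4(x - 2)(x - 1)(x + 3) vanishes at x ∈ {-3, 1, 2}; Q'(y) = 12(y - 1)(y + 2)(y + 4) vanishes at y ∈ {-4, -2, 1}.
Local minima of P (where P''>0): P(-3)=-117, P(2)=8. Local minima of Q: Q(-4)=64, Q(1)=-61.
So the global minimum of g is P(-3) + Q(1) − 4 = -117 − 61 − 4 = -182, attained at (-3, 1).

(-3, 1)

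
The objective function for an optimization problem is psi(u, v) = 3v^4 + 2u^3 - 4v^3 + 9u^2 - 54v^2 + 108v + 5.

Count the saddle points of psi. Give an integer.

psi separates as a function of u plus a function of v, so ∇psi=0 decouples.
∂psi/∂u = 6u(u + 3) = 0 at u ∈ {-3, 0}; ∂psi/∂v = 12(v - 3)(v - 1)(v + 3) = 0 at v ∈ {-3, 1, 3}.
The Hessian is diagonal: diag(psi_uu, psi_vv). Second derivatives: psi_uu(-3)=-18, psi_uu(0)=18; psi_vv(-3)=288, psi_vv(1)=-96, psi_vv(3)=144.
Saddle points occur where the two diagonal entries have opposite signs: (-3, -3), (-3, 3), (0, 1). Count: 3.

3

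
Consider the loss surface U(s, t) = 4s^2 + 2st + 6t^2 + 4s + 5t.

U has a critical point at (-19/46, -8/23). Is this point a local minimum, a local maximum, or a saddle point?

local minimum

The Hessian of U is constant: H = [[8, 2], [2, 12]].
det(H) = 8·12 − 2² = 92.
det(H) > 0 and tr(H) = 20 > 0, so H is positive definite and the point is a local minimum.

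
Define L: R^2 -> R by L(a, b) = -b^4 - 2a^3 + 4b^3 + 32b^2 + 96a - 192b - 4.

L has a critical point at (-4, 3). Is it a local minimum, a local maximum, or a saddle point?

The mixed partial ∂²L/∂a∂b is 0, so the Hessian at any point is diag(L_aa, L_bb) = diag(-12a, 4(-3b^2 + 6b + 16)).
At (-4, 3): H = diag(48, 28).
Both eigenvalues are positive, so H is positive definite: a local minimum.

local minimum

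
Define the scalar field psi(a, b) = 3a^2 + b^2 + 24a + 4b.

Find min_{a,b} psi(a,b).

-52

psi(a,b) separates as P(a) + Q(b), so its minimum is min P + min Q.
P'(a) = 6a + 24 vanishes at a ∈ {-4}; Q'(b) = 2b + 4 vanishes at b ∈ {-2}.
Local minima of P (where P''>0): P(-4)=-48. Local minima of Q: Q(-2)=-4.
So the global minimum of psi is P(-4) + Q(-2) = -48 − 4 = -52, attained at (-4, -2).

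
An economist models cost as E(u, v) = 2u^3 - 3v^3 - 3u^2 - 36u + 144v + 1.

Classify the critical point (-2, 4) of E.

The mixed partial ∂²E/∂u∂v is 0, so the Hessian at any point is diag(E_uu, E_vv) = diag(6(2u - 1), -18v).
At (-2, 4): H = diag(-30, -72).
Both eigenvalues are negative, so H is negative definite: a local maximum.

local maximum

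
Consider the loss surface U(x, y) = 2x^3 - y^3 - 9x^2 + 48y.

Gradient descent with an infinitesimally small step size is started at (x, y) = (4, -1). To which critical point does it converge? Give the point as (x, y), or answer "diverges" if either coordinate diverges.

(3, -4)

U is separable, so gradient descent decouples: x follows -∂U/∂x, y follows -∂U/∂y.
∂U/∂x = 6x(x - 3); at x=4 this is 24, so x decreases.
∂U/∂y = -3(y - 4)(y + 4); at y=-1 this is 45, so y decreases.
x converges to its nearest critical value 3 (a local min of the x-part); y converges to -4. The iterate converges to (3, -4).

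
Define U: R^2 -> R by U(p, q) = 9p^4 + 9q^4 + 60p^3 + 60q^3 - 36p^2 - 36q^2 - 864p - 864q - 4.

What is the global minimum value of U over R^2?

-2500

U(p,q) separates as A(p) + B(q) − 4, so its minimum is min A + min B − 4.
A'(p) = 36(p - 2)(p + 3)(p + 4) vanishes at p ∈ {-4, -3, 2}; B'(q) = 36(q - 2)(q + 3)(q + 4) vanishes at q ∈ {-4, -3, 2}.
Local minima of A (where A''>0): A(-4)=1344, A(2)=-1248. Local minima of B: B(-4)=1344, B(2)=-1248.
So the global minimum of U is A(2) + B(2) − 4 = -1248 − 1248 − 4 = -2500, attained at (2, 2).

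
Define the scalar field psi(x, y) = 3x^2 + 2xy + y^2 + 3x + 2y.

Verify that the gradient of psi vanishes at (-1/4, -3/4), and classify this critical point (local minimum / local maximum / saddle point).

local minimum

∇psi = (6x + 2y + 3, 2x + 2y + 2); substituting (-1/4, -3/4) gives ∇psi = (0, 0), so (-1/4, -3/4) is indeed a critical point.
The Hessian of psi is constant: H = [[6, 2], [2, 2]].
det(H) = 6·2 − 2² = 8.
det(H) > 0 and tr(H) = 8 > 0, so H is positive definite and the point is a local minimum.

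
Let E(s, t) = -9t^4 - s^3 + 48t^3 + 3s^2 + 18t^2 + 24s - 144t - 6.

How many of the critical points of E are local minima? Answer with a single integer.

E separates as a function of s plus a function of t, so ∇E=0 decouples.
∂E/∂s = -3(s - 4)(s + 2) = 0 at s ∈ {-2, 4}; ∂E/∂t = -36(t - 4)(t - 1)(t + 1) = 0 at t ∈ {-1, 1, 4}.
The Hessian is diagonal: diag(E_ss, E_tt). Second derivatives: E_ss(-2)=18, E_ss(4)=-18; E_tt(-1)=-360, E_tt(1)=216, E_tt(4)=-540.
Local minima occur where both diagonal entries positive: (-2, 1). Count: 1.

1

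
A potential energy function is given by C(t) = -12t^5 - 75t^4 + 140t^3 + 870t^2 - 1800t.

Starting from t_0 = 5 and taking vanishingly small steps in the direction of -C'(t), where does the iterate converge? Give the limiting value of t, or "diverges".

diverges

C'(t) = -60(t - 2)(t - 1)(t + 3)(t + 5), so C'(5) = -57600.
Gradient descent moves in the -C' direction, i.e. t is increasing.
There is no critical point above t=5, and C' keeps the same sign, so the iterate runs off to +∞.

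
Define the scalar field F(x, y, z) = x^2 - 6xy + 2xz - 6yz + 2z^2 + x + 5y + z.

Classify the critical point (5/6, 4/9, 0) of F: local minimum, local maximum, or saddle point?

saddle point

The Hessian is constant: H = [[2, -6, 2], [-6, 0, -6], [2, -6, 4]].
Leading principal minors: Δ₁ = 2, Δ₂ = -36, Δ₃ = -72.
The minors fit neither the all-positive nor the alternating-sign pattern, so H is indefinite: a saddle point.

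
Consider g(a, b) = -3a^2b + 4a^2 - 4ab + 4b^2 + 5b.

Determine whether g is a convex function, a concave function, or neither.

neither

The term -3a^2b is cubic, so the Hessian is not constant.
∂²g/∂a² = -6b + 8, which takes both signs as b varies (negative for sufficiently large b). A diagonal entry of the Hessian changing sign means the Hessian is neither positive- nor negative-semidefinite on all of R^2.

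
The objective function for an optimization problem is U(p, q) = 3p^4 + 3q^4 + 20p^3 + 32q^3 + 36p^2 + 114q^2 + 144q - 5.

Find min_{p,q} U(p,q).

U(p,q) separates as A(p) + B(q) − 5, so its minimum is min A + min B − 5.
A'(p) = 12p(p + 2)(p + 3) vanishes at p ∈ {-3, -2, 0}; B'(q) = 12(q + 1)(q + 3)(q + 4) vanishes at q ∈ {-4, -3, -1}.
Local minima of A (where A''>0): A(-3)=27, A(0)=0. Local minima of B: B(-4)=-32, B(-1)=-59.
So the global minimum of U is A(0) + B(-1) − 5 = 0 − 59 − 5 = -64, attained at (0, -1).

-64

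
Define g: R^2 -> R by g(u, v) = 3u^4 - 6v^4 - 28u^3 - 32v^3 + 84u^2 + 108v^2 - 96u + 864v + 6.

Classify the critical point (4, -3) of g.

local minimum

The mixed partial ∂²g/∂u∂v is 0, so the Hessian at any point is diag(g_uu, g_vv) = diag(12(3u^2 - 14u + 14), 24(-3v^2 - 8v + 9)).
At (4, -3): H = diag(72, 144).
Both eigenvalues are positive, so H is positive definite: a local minimum.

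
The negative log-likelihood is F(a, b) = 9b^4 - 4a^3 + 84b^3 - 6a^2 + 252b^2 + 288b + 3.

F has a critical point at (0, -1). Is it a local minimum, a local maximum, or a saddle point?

The mixed partial ∂²F/∂a∂b is 0, so the Hessian at any point is diag(F_aa, F_bb) = diag(-12(2a + 1), 36(3b^2 + 14b + 14)).
At (0, -1): H = diag(-12, 108).
The eigenvalues have opposite signs, so H is indefinite: a saddle point.

saddle point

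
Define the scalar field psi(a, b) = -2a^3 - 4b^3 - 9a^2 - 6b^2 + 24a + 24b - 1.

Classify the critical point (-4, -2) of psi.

The mixed partial ∂²psi/∂a∂b is 0, so the Hessian at any point is diag(psi_aa, psi_bb) = diag(-6(2a + 3), -12(2b + 1)).
At (-4, -2): H = diag(30, 36).
Both eigenvalues are positive, so H is positive definite: a local minimum.

local minimum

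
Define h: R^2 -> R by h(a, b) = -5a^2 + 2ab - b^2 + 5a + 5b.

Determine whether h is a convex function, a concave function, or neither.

h is quadratic, so its Hessian is the constant matrix H = [[-10, 2], [2, -2]].
det(H) = 16, tr(H) = -12.
det(H) > 0 and tr(H) < 0, so H is negative definite everywhere: concave.

concave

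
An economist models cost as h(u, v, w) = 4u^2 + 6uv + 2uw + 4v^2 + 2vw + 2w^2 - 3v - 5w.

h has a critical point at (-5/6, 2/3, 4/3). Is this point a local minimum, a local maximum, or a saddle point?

The Hessian is constant: H = [[8, 6, 2], [6, 8, 2], [2, 2, 4]].
Leading principal minors: Δ₁ = 8, Δ₂ = 28, Δ₃ = 96.
All leading minors are positive, so H is positive definite: a local minimum.

local minimum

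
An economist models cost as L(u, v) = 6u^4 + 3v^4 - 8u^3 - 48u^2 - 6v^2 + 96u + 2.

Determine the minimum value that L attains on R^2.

L(u,v) separates as P(u) + Q(v) + 2, so its minimum is min P + min Q + 2.
P'(u) = 24(u - 2)(u - 1)(u + 2) vanishes at u ∈ {-2, 1, 2}; Q'(v) = 12v(v - 1)(v + 1) vanishes at v ∈ {-1, 0, 1}.
Local minima of P (where P''>0): P(-2)=-224, P(2)=32. Local minima of Q: Q(-1)=-3, Q(1)=-3.
So the global minimum of L is P(-2) + Q(-1) + 2 = -224 − 3 + 2 = -225, attained at (-2, -1).

-225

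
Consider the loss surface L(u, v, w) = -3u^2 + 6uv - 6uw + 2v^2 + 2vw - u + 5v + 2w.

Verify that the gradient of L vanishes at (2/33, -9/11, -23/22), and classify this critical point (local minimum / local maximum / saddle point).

∇L = (-6u + 6v - 6w - 1, 6u + 4v + 2w + 5, -6u + 2v + 2); substituting (2/33, -9/11, -23/22) gives ∇L = (0, 0, 0), so (2/33, -9/11, -23/22) is indeed a critical point.
The Hessian is constant: H = [[-6, 6, -6], [6, 4, 2], [-6, 2, 0]].
Leading principal minors: Δ₁ = -6, Δ₂ = -60, Δ₃ = -264.
The minors fit neither the all-positive nor the alternating-sign pattern, so H is indefinite: a saddle point.

saddle point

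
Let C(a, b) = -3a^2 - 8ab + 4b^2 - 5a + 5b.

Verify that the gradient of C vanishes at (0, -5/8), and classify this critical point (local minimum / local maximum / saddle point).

∇C = (-6a - 8b - 5, -8a + 8b + 5); substituting (0, -5/8) gives ∇C = (0, 0), so (0, -5/8) is indeed a critical point.
The Hessian of C is constant: H = [[-6, -8], [-8, 8]].
det(H) = (-6)·8 − (-8)² = -112.
Since det(H) < 0, H is indefinite and the critical point is a saddle point.

saddle point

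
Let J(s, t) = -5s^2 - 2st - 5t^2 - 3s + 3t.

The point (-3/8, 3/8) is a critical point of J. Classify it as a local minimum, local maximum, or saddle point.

local maximum

The Hessian of J is constant: H = [[-10, -2], [-2, -10]].
det(H) = (-10)·(-10) − (-2)² = 96.
det(H) > 0 and tr(H) = -20 < 0, so H is negative definite and the point is a local maximum.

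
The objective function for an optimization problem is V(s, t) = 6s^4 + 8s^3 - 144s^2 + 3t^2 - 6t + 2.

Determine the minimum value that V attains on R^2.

-1281

V(s,t) separates as P(s) + Q(t) + 2, so its minimum is min P + min Q + 2.
P'(s) = 24s(s - 3)(s + 4) vanishes at s ∈ {-4, 0, 3}; Q'(t) = 6(t - 1) vanishes at t ∈ {1}.
Local minima of P (where P''>0): P(-4)=-1280, P(3)=-594. Local minima of Q: Q(1)=-3.
So the global minimum of V is P(-4) + Q(1) + 2 = -1280 − 3 + 2 = -1281, attained at (-4, 1).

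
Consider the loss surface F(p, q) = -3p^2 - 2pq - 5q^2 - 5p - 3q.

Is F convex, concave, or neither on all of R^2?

concave

F is quadratic, so its Hessian is the constant matrix H = [[-6, -2], [-2, -10]].
det(H) = 56, tr(H) = -16.
det(H) > 0 and tr(H) < 0, so H is negative definite everywhere: concave.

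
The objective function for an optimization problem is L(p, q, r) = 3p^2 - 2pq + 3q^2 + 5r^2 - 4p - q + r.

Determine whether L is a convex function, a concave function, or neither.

L is quadratic, so its Hessian is the constant matrix H = [[6, -2, 0], [-2, 6, 0], [0, 0, 10]].
Leading principal minors: 6, 32, 320.
All positive ⇒ H ≻ 0 ⇒ convex.

convex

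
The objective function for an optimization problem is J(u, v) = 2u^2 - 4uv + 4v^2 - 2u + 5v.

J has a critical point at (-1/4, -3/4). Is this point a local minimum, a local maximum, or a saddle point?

The Hessian of J is constant: H = [[4, -4], [-4, 8]].
det(H) = 4·8 − (-4)² = 16.
det(H) > 0 and tr(H) = 12 > 0, so H is positive definite and the point is a local minimum.

local minimum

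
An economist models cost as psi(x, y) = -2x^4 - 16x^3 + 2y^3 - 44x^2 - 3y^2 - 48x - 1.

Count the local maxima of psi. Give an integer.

psi separates as a function of x plus a function of y, so ∇psi=0 decouples.
∂psi/∂x = -8(x + 1)(x + 2)(x + 3) = 0 at x ∈ {-3, -2, -1}; ∂psi/∂y = 6y(y - 1) = 0 at y ∈ {0, 1}.
The Hessian is diagonal: diag(psi_xx, psi_yy). Second derivatives: psi_xx(-3)=-16, psi_xx(-2)=8, psi_xx(-1)=-16; psi_yy(0)=-6, psi_yy(1)=6.
Local maxima occur where both diagonal entries negative: (-3, 0), (-1, 0). Count: 2.

2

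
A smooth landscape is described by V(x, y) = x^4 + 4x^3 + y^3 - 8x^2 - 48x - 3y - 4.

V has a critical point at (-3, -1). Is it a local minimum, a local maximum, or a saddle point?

The mixed partial ∂²V/∂x∂y is 0, so the Hessian at any point is diag(V_xx, V_yy) = diag(4(3x^2 + 6x - 4), 6y).
At (-3, -1): H = diag(20, -6).
The eigenvalues have opposite signs, so H is indefinite: a saddle point.

saddle point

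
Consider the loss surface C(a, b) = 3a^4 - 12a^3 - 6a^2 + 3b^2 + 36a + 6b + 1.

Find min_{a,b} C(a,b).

-29

C(a,b) separates as P(a) + Q(b) + 1, so its minimum is min P + min Q + 1.
P'(a) = 12(a - 3)(a - 1)(a + 1) vanishes at a ∈ {-1, 1, 3}; Q'(b) = 6b + 6 vanishes at b ∈ {-1}.
Local minima of P (where P''>0): P(-1)=-27, P(3)=-27. Local minima of Q: Q(-1)=-3.
So the global minimum of C is P(-1) + Q(-1) + 1 = -27 − 3 + 1 = -29, attained at (-1, -1).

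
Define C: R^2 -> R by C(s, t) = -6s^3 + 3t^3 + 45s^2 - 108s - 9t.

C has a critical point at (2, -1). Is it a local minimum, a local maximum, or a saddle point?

The mixed partial ∂²C/∂s∂t is 0, so the Hessian at any point is diag(C_ss, C_tt) = diag(18(-2s + 5), 18t).
At (2, -1): H = diag(18, -18).
The eigenvalues have opposite signs, so H is indefinite: a saddle point.

saddle point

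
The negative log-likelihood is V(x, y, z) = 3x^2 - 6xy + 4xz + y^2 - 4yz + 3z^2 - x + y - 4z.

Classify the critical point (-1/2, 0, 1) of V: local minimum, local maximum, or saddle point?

The Hessian is constant: H = [[6, -6, 4], [-6, 2, -4], [4, -4, 6]].
Leading principal minors: Δ₁ = 6, Δ₂ = -24, Δ₃ = -80.
The minors fit neither the all-positive nor the alternating-sign pattern, so H is indefinite: a saddle point.

saddle point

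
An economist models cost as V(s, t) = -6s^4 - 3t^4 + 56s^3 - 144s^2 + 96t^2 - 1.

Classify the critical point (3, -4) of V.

The mixed partial ∂²V/∂s∂t is 0, so the Hessian at any point is diag(V_ss, V_tt) = diag(24(-3s^2 + 14s - 12), 12(-3t^2 + 16)).
At (3, -4): H = diag(72, -384).
The eigenvalues have opposite signs, so H is indefinite: a saddle point.

saddle point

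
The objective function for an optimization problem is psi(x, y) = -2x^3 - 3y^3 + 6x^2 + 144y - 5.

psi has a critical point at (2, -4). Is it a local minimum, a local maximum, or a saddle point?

saddle point

The mixed partial ∂²psi/∂x∂y is 0, so the Hessian at any point is diag(psi_xx, psi_yy) = diag(12(-x + 1), -18y).
At (2, -4): H = diag(-12, 72).
The eigenvalues have opposite signs, so H is indefinite: a saddle point.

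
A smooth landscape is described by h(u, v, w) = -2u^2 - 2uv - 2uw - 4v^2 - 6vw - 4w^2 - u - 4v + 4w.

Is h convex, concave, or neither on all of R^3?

concave

h is quadratic, so its Hessian is the constant matrix H = [[-4, -2, -2], [-2, -8, -6], [-2, -6, -8]].
Leading principal minors: -4, 28, -96.
Signs alternate −, +, − ⇒ H ≺ 0 ⇒ concave.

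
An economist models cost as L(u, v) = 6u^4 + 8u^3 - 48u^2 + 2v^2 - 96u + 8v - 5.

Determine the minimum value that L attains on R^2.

L(u,v) separates as P(u) + Q(v) − 5, so its minimum is min P + min Q − 5.
P'(u) = 24(u - 2)(u + 1)(u + 2) vanishes at u ∈ {-2, -1, 2}; Q'(v) = 4v + 8 vanishes at v ∈ {-2}.
Local minima of P (where P''>0): P(-2)=32, P(2)=-224. Local minima of Q: Q(-2)=-8.
So the global minimum of L is P(2) + Q(-2) − 5 = -224 − 8 − 5 = -237, attained at (2, -2).

-237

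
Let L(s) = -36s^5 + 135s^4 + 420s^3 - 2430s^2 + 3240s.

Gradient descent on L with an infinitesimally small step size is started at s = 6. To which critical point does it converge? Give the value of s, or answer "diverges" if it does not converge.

diverges

L'(s) = -180(s - 3)(s - 2)(s - 1)(s + 3), so L'(6) = -97200.
Gradient descent moves in the -L' direction, i.e. s is increasing.
There is no critical point above s=6, and L' keeps the same sign, so the iterate runs off to +∞.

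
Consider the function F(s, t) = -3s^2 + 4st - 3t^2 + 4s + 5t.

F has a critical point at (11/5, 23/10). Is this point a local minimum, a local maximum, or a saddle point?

The Hessian of F is constant: H = [[-6, 4], [4, -6]].
det(H) = (-6)·(-6) − 4² = 20.
det(H) > 0 and tr(H) = -12 < 0, so H is negative definite and the point is a local maximum.

local maximum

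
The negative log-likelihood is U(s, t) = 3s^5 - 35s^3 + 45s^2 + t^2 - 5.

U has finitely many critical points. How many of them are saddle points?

2

U separates as a function of s plus a function of t, so ∇U=0 decouples.
∂U/∂s = 15s(s - 2)(s - 1)(s + 3) = 0 at s ∈ {-3, 0, 1, 2}; ∂U/∂t = 2t = 0 at t ∈ {0}.
The Hessian is diagonal: diag(U_ss, U_tt). Second derivatives: U_ss(-3)=-900, U_ss(0)=90, U_ss(1)=-60, U_ss(2)=150; U_tt(0)=2.
Saddle points occur where the two diagonal entries have opposite signs: (-3, 0), (1, 0). Count: 2.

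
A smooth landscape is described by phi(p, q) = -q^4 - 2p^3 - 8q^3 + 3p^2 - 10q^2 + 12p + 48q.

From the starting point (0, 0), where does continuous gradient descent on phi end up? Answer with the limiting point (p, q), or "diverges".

phi is separable, so gradient descent decouples: p follows -∂phi/∂p, q follows -∂phi/∂q.
∂phi/∂p = -6(p - 2)(p + 1); at p=0 this is 12, so p decreases.
∂phi/∂q = -4(q - 1)(q + 3)(q + 4); at q=0 this is 48, so q decreases.
p converges to its nearest critical value -1 (a local min of the p-part); q converges to -3. The iterate converges to (-1, -3).

(-1, -3)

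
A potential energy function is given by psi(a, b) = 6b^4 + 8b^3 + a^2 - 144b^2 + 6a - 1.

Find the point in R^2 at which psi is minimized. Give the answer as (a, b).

(-3, -4)

psi(a,b) separates as P(a) + Q(b) − 1, so its minimum is min P + min Q − 1.
P'(a) = 2a + 6 vanishes at a ∈ {-3}; Q'(b) = 24b(b - 3)(b + 4) vanishes at b ∈ {-4, 0, 3}.
Local minima of P (where P''>0): P(-3)=-9. Local minima of Q: Q(-4)=-1280, Q(3)=-594.
So the global minimum of psi is P(-3) + Q(-4) − 1 = -9 − 1280 − 1 = -1290, attained at (-3, -4).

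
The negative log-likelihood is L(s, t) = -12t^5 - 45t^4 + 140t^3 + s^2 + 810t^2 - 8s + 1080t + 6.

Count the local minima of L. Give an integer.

2

L separates as a function of s plus a function of t, so ∇L=0 decouples.
∂L/∂s = 2(s - 4) = 0 at s ∈ {4}; ∂L/∂t = -60(t - 3)(t + 1)(t + 2)(t + 3) = 0 at t ∈ {-3, -2, -1, 3}.
The Hessian is diagonal: diag(L_ss, L_tt). Second derivatives: L_ss(4)=2; L_tt(-3)=720, L_tt(-2)=-300, L_tt(-1)=480, L_tt(3)=-7200.
Local minima occur where both diagonal entries positive: (4, -3), (4, -1). Count: 2.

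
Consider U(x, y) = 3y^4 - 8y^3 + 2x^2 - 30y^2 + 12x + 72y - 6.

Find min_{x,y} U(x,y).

-176

U(x,y) separates as P(x) + Q(y) − 6, so its minimum is min P + min Q − 6.
P'(x) = 4x + 12 vanishes at x ∈ {-3}; Q'(y) = 12(y - 3)(y - 1)(y + 2) vanishes at y ∈ {-2, 1, 3}.
Local minima of P (where P''>0): P(-3)=-18. Local minima of Q: Q(-2)=-152, Q(3)=-27.
So the global minimum of U is P(-3) + Q(-2) − 6 = -18 − 152 − 6 = -176, attained at (-3, -2).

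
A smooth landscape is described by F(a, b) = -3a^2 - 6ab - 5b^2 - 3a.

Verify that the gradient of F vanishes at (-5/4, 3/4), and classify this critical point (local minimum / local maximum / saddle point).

∇F = (-6a - 6b - 3, -6a - 10b); substituting (-5/4, 3/4) gives ∇F = (0, 0), so (-5/4, 3/4) is indeed a critical point.
The Hessian of F is constant: H = [[-6, -6], [-6, -10]].
det(H) = (-6)·(-10) − (-6)² = 24.
det(H) > 0 and tr(H) = -16 < 0, so H is negative definite and the point is a local maximum.

local maximum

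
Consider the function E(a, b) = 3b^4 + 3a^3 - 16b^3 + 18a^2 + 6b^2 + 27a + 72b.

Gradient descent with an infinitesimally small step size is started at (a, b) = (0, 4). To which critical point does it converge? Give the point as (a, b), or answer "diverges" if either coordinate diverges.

(-1, 3)

E is separable, so gradient descent decouples: a follows -∂E/∂a, b follows -∂E/∂b.
∂E/∂a = 9(a + 1)(a + 3); at a=0 this is 27, so a decreases.
∂E/∂b = 12(b - 3)(b - 2)(b + 1); at b=4 this is 120, so b decreases.
a converges to its nearest critical value -1 (a local min of the a-part); b converges to 3. The iterate converges to (-1, 3).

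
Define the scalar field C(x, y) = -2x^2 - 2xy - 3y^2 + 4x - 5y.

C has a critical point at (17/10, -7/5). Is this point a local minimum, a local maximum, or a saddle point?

The Hessian of C is constant: H = [[-4, -2], [-2, -6]].
det(H) = (-4)·(-6) − (-2)² = 20.
det(H) > 0 and tr(H) = -10 < 0, so H is negative definite and the point is a local maximum.

local maximum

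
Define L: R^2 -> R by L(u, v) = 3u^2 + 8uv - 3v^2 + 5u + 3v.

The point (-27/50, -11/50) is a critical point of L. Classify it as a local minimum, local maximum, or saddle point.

saddle point

The Hessian of L is constant: H = [[6, 8], [8, -6]].
det(H) = 6·(-6) − 8² = -100.
Since det(H) < 0, H is indefinite and the critical point is a saddle point.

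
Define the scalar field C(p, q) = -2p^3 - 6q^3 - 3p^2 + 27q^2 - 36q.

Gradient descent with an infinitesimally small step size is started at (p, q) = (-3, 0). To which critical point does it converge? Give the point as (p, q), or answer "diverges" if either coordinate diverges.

(-1, 1)

C is separable, so gradient descent decouples: p follows -∂C/∂p, q follows -∂C/∂q.
∂C/∂p = -6p(p + 1); at p=-3 this is -36, so p increases.
∂C/∂q = -18(q - 2)(q - 1); at q=0 this is -36, so q increases.
p converges to its nearest critical value -1 (a local min of the p-part); q converges to 1. The iterate converges to (-1, 1).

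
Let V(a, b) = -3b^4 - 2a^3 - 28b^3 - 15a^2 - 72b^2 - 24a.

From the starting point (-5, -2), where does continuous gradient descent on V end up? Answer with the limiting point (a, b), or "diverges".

V is separable, so gradient descent decouples: a follows -∂V/∂a, b follows -∂V/∂b.
∂V/∂a = -6(a + 1)(a + 4); at a=-5 this is -24, so a increases.
∂V/∂b = -12b(b + 3)(b + 4); at b=-2 this is 48, so b decreases.
a converges to its nearest critical value -4 (a local min of the a-part); b converges to -3. The iterate converges to (-4, -3).

(-4, -3)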